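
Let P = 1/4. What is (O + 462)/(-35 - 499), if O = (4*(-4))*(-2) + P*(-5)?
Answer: -657/712 ≈ -0.92275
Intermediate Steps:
P = ¼ (P = 1*(¼) = ¼ ≈ 0.25000)
O = 123/4 (O = (4*(-4))*(-2) + (¼)*(-5) = -16*(-2) - 5/4 = 32 - 5/4 = 123/4 ≈ 30.750)
(O + 462)/(-35 - 499) = (123/4 + 462)/(-35 - 499) = (1971/4)/(-534) = (1971/4)*(-1/534) = -657/712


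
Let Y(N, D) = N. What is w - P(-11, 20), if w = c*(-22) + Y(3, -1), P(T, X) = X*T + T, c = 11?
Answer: -8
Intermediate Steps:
P(T, X) = T + T*X (P(T, X) = T*X + T = T + T*X)
w = -239 (w = 11*(-22) + 3 = -242 + 3 = -239)
w - P(-11, 20) = -239 - (-11)*(1 + 20) = -239 - (-11)*21 = -239 - 1*(-231) = -239 + 231 = -8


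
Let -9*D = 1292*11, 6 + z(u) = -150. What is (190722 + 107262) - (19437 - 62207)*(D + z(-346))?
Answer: -665214464/9 ≈ -7.3913e+7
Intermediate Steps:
z(u) = -156 (z(u) = -6 - 150 = -156)
D = -14212/9 (D = -1292*11/9 = -⅑*14212 = -14212/9 ≈ -1579.1)
(190722 + 107262) - (19437 - 62207)*(D + z(-346)) = (190722 + 107262) - (19437 - 62207)*(-14212/9 - 156) = 297984 - (-42770)*(-15616)/9 = 297984 - 1*667896320/9 = 297984 - 667896320/9 = -665214464/9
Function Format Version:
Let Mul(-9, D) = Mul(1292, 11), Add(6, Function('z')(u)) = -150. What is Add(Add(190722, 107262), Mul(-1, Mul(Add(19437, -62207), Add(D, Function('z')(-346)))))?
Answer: Rational(-665214464, 9) ≈ -7.3913e+7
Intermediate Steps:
Function('z')(u) = -156 (Function('z')(u) = Add(-6, -150) = -156)
D = Rational(-14212, 9) (D = Mul(Rational(-1, 9), Mul(1292, 11)) = Mul(Rational(-1, 9), 14212) = Rational(-14212, 9) ≈ -1579.1)
Add(Add(190722, 107262), Mul(-1, Mul(Add(19437, -62207), Add(D, Function('z')(-346))))) = Add(Add(190722, 107262), Mul(-1, Mul(Add(19437, -62207), Add(Rational(-14212, 9), -156)))) = Add(297984, Mul(-1, Mul(-42770, Rational(-15616, 9)))) = Add(297984, Mul(-1, Rational(667896320, 9))) = Add(297984, Rational(-667896320, 9)) = Rational(-665214464, 9)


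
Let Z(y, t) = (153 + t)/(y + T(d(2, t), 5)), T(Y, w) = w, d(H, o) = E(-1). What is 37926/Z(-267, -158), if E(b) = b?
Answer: 9936612/5 ≈ 1.9873e+6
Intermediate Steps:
d(H, o) = -1
Z(y, t) = (153 + t)/(5 + y) (Z(y, t) = (153 + t)/(y + 5) = (153 + t)/(5 + y))
37926/Z(-267, -158) = 37926/(((153 - 158)/(5 - 267))) = 37926/((-5/(-262))) = 37926/((-1/262*(-5))) = 37926/(5/262) = 37926*(262/5) = 9936612/5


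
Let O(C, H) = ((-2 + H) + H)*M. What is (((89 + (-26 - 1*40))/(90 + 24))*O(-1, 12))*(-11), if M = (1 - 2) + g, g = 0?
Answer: 2783/57 ≈ 48.825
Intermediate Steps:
M = -1 (M = (1 - 2) + 0 = -1 + 0 = -1)
O(C, H) = 2 - 2*H (O(C, H) = ((-2 + H) + H)*(-1) = (-2 + 2*H)*(-1) = 2 - 2*H)
(((89 + (-26 - 1*40))/(90 + 24))*O(-1, 12))*(-11) = (((89 + (-26 - 1*40))/(90 + 24))*(2 - 2*12))*(-11) = (((89 + (-26 - 40))/114)*(2 - 24))*(-11) = (((89 - 66)*(1/114))*(-22))*(-11) = ((23*(1/114))*(-22))*(-11) = ((23/114)*(-22))*(-11) = -253/57*(-11) = 2783/57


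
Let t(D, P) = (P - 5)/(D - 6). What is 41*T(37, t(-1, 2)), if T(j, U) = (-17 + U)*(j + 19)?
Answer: -38048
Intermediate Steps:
t(D, P) = (-5 + P)/(-6 + D)
T(j, U) = (-17 + U)*(19 + j)
41*T(37, t(-1, 2)) = 41*(-323 - 17*37 + 19*((-5 + 2)/(-6 - 1)) + ((-5 + 2)/(-6 - 1))*37) = 41*(-323 - 629 + 19*(-3/(-7)) + (-3/(-7))*37) = 41*(-323 - 629 + 19*(-⅐*(-3)) - ⅐*(-3)*37) = 41*(-323 - 629 + 19*(3/7) + (3/7)*37) = 41*(-323 - 629 + 57/7 + 111/7) = 41*(-928) = -38048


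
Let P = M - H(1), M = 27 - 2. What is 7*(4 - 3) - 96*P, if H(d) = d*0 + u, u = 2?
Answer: -2201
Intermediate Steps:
M = 25
H(d) = 2 (H(d) = d*0 + 2 = 0 + 2 = 2)
P = 23 (P = 25 - 1*2 = 25 - 2 = 23)
7*(4 - 3) - 96*P = 7*(4 - 3) - 96*23 = 7*1 - 2208 = 7 - 2208 = -2201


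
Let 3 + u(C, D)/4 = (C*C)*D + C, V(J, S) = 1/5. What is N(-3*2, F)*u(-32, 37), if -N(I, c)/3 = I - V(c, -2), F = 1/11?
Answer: 14081316/5 ≈ 2.8163e+6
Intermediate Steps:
V(J, S) = ⅕
u(C, D) = -12 + 4*C + 4*D*C² (u(C, D) = -12 + 4*((C*C)*D + C) = -12 + 4*(C²*D + C) = -12 + 4*(D*C² + C) = -12 + 4*(C + D*C²) = -12 + (4*C + 4*D*C²) = -12 + 4*C + 4*D*C²)
F = 1/11 ≈ 0.090909
N(I, c) = ⅗ - 3*I (N(I, c) = -3*(I - 1*⅕) = -3*(I - ⅕) = -3*(-⅕ + I) = ⅗ - 3*I)
N(-3*2, F)*u(-32, 37) = (⅗ - (-9)*2)*(-12 + 4*(-32) + 4*37*(-32)²) = (⅗ - 3*(-6))*(-12 - 128 + 4*37*1024) = (⅗ + 18)*(-12 - 128 + 151552) = (93/5)*151412 = 14081316/5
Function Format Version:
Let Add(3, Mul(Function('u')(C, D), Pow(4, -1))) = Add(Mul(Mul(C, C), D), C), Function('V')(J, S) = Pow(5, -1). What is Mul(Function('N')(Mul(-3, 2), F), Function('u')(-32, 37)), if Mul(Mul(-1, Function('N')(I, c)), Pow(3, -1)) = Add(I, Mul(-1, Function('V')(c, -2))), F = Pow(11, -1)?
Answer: Rational(14081316, 5) ≈ 2.8163e+6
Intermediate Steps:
Function('V')(J, S) = Rational(1, 5)
Function('u')(C, D) = Add(-12, Mul(4, C), Mul(4, D, Pow(C, 2))) (Function('u')(C, D) = Add(-12, Mul(4, Add(Mul(Mul(C, C), D), C))) = Add(-12, Mul(4, Add(Mul(Pow(C, 2), D), C))) = Add(-12, Mul(4, Add(Mul(D, Pow(C, 2)), C))) = Add(-12, Mul(4, Add(C, Mul(D, Pow(C, 2))))) = Add(-12, Add(Mul(4, C), Mul(4, D, Pow(C, 2)))) = Add(-12, Mul(4, C), Mul(4, D, Pow(C, 2))))
F = Rational(1, 11) ≈ 0.090909
Function('N')(I, c) = Add(Rational(3, 5), Mul(-3, I)) (Function('N')(I, c) = Mul(-3, Add(I, Mul(-1, Rational(1, 5)))) = Mul(-3, Add(I, Rational(-1, 5))) = Mul(-3, Add(Rational(-1, 5), I)) = Add(Rational(3, 5), Mul(-3, I)))
Mul(Function('N')(Mul(-3, 2), F), Function('u')(-32, 37)) = Mul(Add(Rational(3, 5), Mul(-3, Mul(-3, 2))), Add(-12, Mul(4, -32), Mul(4, 37, Pow(-32, 2)))) = Mul(Add(Rational(3, 5), Mul(-3, -6)), Add(-12, -128, Mul(4, 37, 1024))) = Mul(Add(Rational(3, 5), 18), Add(-12, -128, 151552)) = Mul(Rational(93, 5), 151412) = Rational(14081316, 5)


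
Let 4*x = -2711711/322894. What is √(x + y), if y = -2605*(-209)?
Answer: √227055632831044446/645788 ≈ 737.86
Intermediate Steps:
x = -2711711/1291576 (x = (-2711711/322894)/4 = (-2711711*1/322894)/4 = (¼)*(-2711711/322894) = -2711711/1291576 ≈ -2.0995)
y = 544445
√(x + y) = √(-2711711/1291576 + 544445) = √(703189383609/1291576) = √227055632831044446/645788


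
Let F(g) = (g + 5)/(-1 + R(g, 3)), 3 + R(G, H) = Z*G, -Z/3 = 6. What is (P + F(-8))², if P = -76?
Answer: 113273449/19600 ≈ 5779.3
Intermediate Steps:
Z = -18 (Z = -3*6 = -18)
R(G, H) = -3 - 18*G
F(g) = (5 + g)/(-4 - 18*g) (F(g) = (g + 5)/(-1 + (-3 - 18*g)) = (5 + g)/(-4 - 18*g))
(P + F(-8))² = (-76 + (5 - 8)/(2*(-2 - 9*(-8))))² = (-76 + (½)*(-3)/(-2 + 72))² = (-76 + (½)*(-3)/70)² = (-76 + (½)*(1/70)*(-3))² = (-76 - 3/140)² = (-10643/140)² = 113273449/19600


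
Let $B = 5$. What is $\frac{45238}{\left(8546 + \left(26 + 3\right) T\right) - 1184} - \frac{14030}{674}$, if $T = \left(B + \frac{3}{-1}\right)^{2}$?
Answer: $- \frac{18606482}{1260043} \approx -14.767$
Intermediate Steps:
$T = 4$ ($T = \left(5 + \frac{3}{-1}\right)^{2} = \left(5 + 3 \left(-1\right)\right)^{2} = \left(5 - 3\right)^{2} = 2^{2} = 4$)
$\frac{45238}{\left(8546 + \left(26 + 3\right) T\right) - 1184} - \frac{14030}{674} = \frac{45238}{\left(8546 + \left(26 + 3\right) 4\right) - 1184} - \frac{14030}{674} = \frac{45238}{\left(8546 + 29 \cdot 4\right) - 1184} - \frac{7015}{337} = \frac{45238}{\left(8546 + 116\right) - 1184} - \frac{7015}{337} = \frac{45238}{8662 - 1184} - \frac{7015}{337} = \frac{45238}{7478} - \frac{7015}{337} = 45238 \cdot \frac{1}{7478} - \frac{7015}{337} = \frac{22619}{3739} - \frac{7015}{337} = - \frac{18606482}{1260043}$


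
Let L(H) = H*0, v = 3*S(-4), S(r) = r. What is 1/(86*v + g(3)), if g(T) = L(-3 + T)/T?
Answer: -1/1032 ≈ -0.00096899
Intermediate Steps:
v = -12 (v = 3*(-4) = -12)
L(H) = 0
g(T) = 0 (g(T) = 0/T = 0)
1/(86*v + g(3)) = 1/(86*(-12) + 0) = 1/(-1032 + 0) = 1/(-1032) = -1/1032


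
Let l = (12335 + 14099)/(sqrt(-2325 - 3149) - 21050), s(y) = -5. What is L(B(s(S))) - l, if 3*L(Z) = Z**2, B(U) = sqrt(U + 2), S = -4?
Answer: 56663863/221553987 + 13217*I*sqrt(5474)/221553987 ≈ 0.25576 + 0.0044137*I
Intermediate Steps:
B(U) = sqrt(2 + U)
l = 26434/(-21050 + I*sqrt(5474)) (l = 26434/(sqrt(-5474) - 21050) = 26434/(I*sqrt(5474) - 21050) = 26434/(-21050 + I*sqrt(5474)) ≈ -1.2558 - 0.0044137*I)
L(Z) = Z**2/3
L(B(s(S))) - l = (sqrt(2 - 5))**2/3 - (-278217850/221553987 - 13217*I*sqrt(5474)/221553987) = (sqrt(-3))**2/3 + (278217850/221553987 + 13217*I*sqrt(5474)/221553987) = (I*sqrt(3))**2/3 + (278217850/221553987 + 13217*I*sqrt(5474)/221553987) = (1/3)*(-3) + (278217850/221553987 + 13217*I*sqrt(5474)/221553987) = -1 + (278217850/221553987 + 13217*I*sqrt(5474)/221553987) = 56663863/221553987 + 13217*I*sqrt(5474)/221553987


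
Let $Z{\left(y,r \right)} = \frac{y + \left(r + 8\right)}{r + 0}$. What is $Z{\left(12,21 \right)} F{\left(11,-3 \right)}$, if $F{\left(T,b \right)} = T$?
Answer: $\frac{451}{21} \approx 21.476$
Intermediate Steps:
$Z{\left(y,r \right)} = \frac{8 + r + y}{r}$ ($Z{\left(y,r \right)} = \frac{y + \left(8 + r\right)}{r} = \frac{8 + r + y}{r}$)
$Z{\left(12,21 \right)} F{\left(11,-3 \right)} = \frac{8 + 21 + 12}{21} \cdot 11 = \frac{1}{21} \cdot 41 \cdot 11 = \frac{41}{21} \cdot 11 = \frac{451}{21}$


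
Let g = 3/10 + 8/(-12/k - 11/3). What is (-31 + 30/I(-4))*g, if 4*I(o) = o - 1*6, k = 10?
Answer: 42183/730 ≈ 57.785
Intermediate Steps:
I(o) = -3/2 + o/4 (I(o) = (o - 1*6)/4 = (o - 6)/4 = (-6 + o)/4 = -3/2 + o/4)
g = -981/730 (g = 3/10 + 8/(-12/10 - 11/3) = 3*(⅒) + 8/(-12*⅒ - 11*⅓) = 3/10 + 8/(-6/5 - 11/3) = 3/10 + 8/(-73/15) = 3/10 + 8*(-15/73) = 3/10 - 120/73 = -981/730 ≈ -1.3438)
(-31 + 30/I(-4))*g = (-31 + 30/(-3/2 + (¼)*(-4)))*(-981/730) = (-31 + 30/(-3/2 - 1))*(-981/730) = (-31 + 30/(-5/2))*(-981/730) = (-31 + 30*(-⅖))*(-981/730) = (-31 - 12)*(-981/730) = -43*(-981/730) = 42183/730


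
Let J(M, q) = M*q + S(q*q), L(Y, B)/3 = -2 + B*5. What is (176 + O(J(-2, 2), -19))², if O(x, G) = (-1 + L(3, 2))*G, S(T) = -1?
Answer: 68121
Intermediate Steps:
L(Y, B) = -6 + 15*B (L(Y, B) = 3*(-2 + B*5) = 3*(-2 + 5*B) = -6 + 15*B)
J(M, q) = -1 + M*q (J(M, q) = M*q - 1 = -1 + M*q)
O(x, G) = 23*G (O(x, G) = (-1 + (-6 + 15*2))*G = (-1 + (-6 + 30))*G = (-1 + 24)*G = 23*G)
(176 + O(J(-2, 2), -19))² = (176 + 23*(-19))² = (176 - 437)² = (-261)² = 68121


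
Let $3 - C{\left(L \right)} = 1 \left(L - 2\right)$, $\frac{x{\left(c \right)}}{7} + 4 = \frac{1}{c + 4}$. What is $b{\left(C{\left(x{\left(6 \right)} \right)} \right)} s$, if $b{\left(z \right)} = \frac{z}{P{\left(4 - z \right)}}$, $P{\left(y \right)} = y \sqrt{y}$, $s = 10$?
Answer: $\frac{3230 i \sqrt{2830}}{80089} \approx 2.1455 i$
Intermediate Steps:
$x{\left(c \right)} = -28 + \frac{7}{4 + c}$ ($x{\left(c \right)} = -28 + \frac{7}{c + 4} = -28 + \frac{7}{4 + c}$)
$P{\left(y \right)} = y^{\frac{3}{2}}$
$C{\left(L \right)} = 5 - L$ ($C{\left(L \right)} = 3 - 1 \left(L - 2\right) = 3 - 1 \left(-2 + L\right) = 3 - \left(-2 + L\right) = 5 - L$)
$b{\left(z \right)} = \frac{z}{\left(4 - z\right)^{\frac{3}{2}}}$
$b{\left(C{\left(x{\left(6 \right)} \right)} \right)} s = \frac{5 - \frac{7 \left(-15 - 24\right)}{4 + 6}}{\left(4 - \left(5 - \frac{7 \left(-15 - 24\right)}{4 + 6}\right)\right)^{\frac{3}{2}}} \cdot 10 = \frac{5 - \frac{7 \left(-15 - 24\right)}{10}}{\left(4 - \left(5 - \frac{7 \left(-15 - 24\right)}{10}\right)\right)^{\frac{3}{2}}} \cdot 10 = \frac{5 - 7 \cdot \frac{1}{10} \left(-39\right)}{\left(4 - \left(5 - 7 \cdot \frac{1}{10} \left(-39\right)\right)\right)^{\frac{3}{2}}} \cdot 10 = \frac{5 - - \frac{273}{10}}{\left(4 - \left(5 - - \frac{273}{10}\right)\right)^{\frac{3}{2}}} \cdot 10 = \frac{5 + \frac{273}{10}}{\left(4 - \left(5 + \frac{273}{10}\right)\right)^{\frac{3}{2}}} \cdot 10 = \frac{323}{10 \left(4 - \frac{323}{10}\right)^{\frac{3}{2}}} \cdot 10 = \frac{323}{10 \left(- \frac{283 i \sqrt{2830}}{100}\right)} 10 = \frac{323 \frac{10 i \sqrt{2830}}{80089}}{10} \cdot 10 = \frac{323 i \sqrt{2830}}{80089} \cdot 10 = \frac{3230 i \sqrt{2830}}{80089}$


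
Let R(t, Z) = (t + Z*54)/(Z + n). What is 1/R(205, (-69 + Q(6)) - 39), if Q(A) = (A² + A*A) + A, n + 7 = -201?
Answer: 238/1415 ≈ 0.16820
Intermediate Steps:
n = -208 (n = -7 - 201 = -208)
Q(A) = A + 2*A² (Q(A) = (A² + A²) + A = 2*A² + A = A + 2*A²)
R(t, Z) = (t + 54*Z)/(-208 + Z) (R(t, Z) = (t + Z*54)/(Z - 208) = (t + 54*Z)/(-208 + Z))
1/R(205, (-69 + Q(6)) - 39) = 1/((205 + 54*((-69 + 6*(1 + 2*6)) - 39))/(-208 + ((-69 + 6*(1 + 2*6)) - 39))) = 1/((205 + 54*((-69 + 6*(1 + 12)) - 39))/(-208 + ((-69 + 6*(1 + 12)) - 39))) = 1/((205 + 54*((-69 + 6*13) - 39))/(-208 + ((-69 + 6*13) - 39))) = 1/((205 + 54*((-69 + 78) - 39))/(-208 + ((-69 + 78) - 39))) = 1/((205 + 54*(9 - 39))/(-208 + (9 - 39))) = 1/((205 + 54*(-30))/(-208 - 30)) = 1/((205 - 1620)/(-238)) = 1/(-1/238*(-1415)) = 1/(1415/238) = 238/1415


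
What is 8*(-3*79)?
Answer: -1896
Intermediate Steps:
8*(-3*79) = 8*(-237) = -1896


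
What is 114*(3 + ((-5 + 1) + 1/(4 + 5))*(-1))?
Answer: 2356/3 ≈ 785.33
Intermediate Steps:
114*(3 + ((-5 + 1) + 1/(4 + 5))*(-1)) = 114*(3 + (-4 + 1/9)*(-1)) = 114*(3 + (-4 + ⅑)*(-1)) = 114*(3 - 35/9*(-1)) = 114*(3 + 35/9) = 114*(62/9) = 2356/3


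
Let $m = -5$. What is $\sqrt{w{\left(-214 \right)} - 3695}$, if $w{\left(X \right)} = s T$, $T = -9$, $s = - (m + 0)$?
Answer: $2 i \sqrt{935} \approx 61.156 i$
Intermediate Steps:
$s = 5$ ($s = - (-5 + 0) = \left(-1\right) \left(-5\right) = 5$)
$w{\left(X \right)} = -45$ ($w{\left(X \right)} = 5 \left(-9\right) = -45$)
$\sqrt{w{\left(-214 \right)} - 3695} = \sqrt{-45 - 3695} = \sqrt{-3740} = 2 i \sqrt{935}$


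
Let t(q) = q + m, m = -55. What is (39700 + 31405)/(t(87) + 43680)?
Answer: 71105/43712 ≈ 1.6267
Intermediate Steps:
t(q) = -55 + q (t(q) = q - 55 = -55 + q)
(39700 + 31405)/(t(87) + 43680) = (39700 + 31405)/((-55 + 87) + 43680) = 71105/(32 + 43680) = 71105/43712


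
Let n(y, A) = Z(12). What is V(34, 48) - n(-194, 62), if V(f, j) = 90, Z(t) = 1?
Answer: 89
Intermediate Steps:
n(y, A) = 1
V(34, 48) - n(-194, 62) = 90 - 1*1 = 90 - 1 = 89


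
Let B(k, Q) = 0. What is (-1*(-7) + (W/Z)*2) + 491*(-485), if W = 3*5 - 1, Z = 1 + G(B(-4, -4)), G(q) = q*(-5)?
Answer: -238100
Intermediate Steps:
G(q) = -5*q
Z = 1 (Z = 1 - 5*0 = 1 + 0 = 1)
W = 14 (W = 15 - 1 = 14)
(-1*(-7) + (W/Z)*2) + 491*(-485) = (-1*(-7) + (14/1)*2) + 491*(-485) = (7 + (14*1)*2) - 238135 = (7 + 14*2) - 238135 = (7 + 28) - 238135 = 35 - 238135 = -238100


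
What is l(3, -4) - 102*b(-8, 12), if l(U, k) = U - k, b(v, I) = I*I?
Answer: -14681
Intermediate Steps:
b(v, I) = I**2
l(3, -4) - 102*b(-8, 12) = (3 - 1*(-4)) - 102*12**2 = (3 + 4) - 102*144 = 7 - 14688 = -14681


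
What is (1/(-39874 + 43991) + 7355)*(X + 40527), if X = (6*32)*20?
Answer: 58411153944/179 ≈ 3.2632e+8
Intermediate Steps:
X = 3840 (X = 192*20 = 3840)
(1/(-39874 + 43991) + 7355)*(X + 40527) = (1/(-39874 + 43991) + 7355)*(3840 + 40527) = (1/4117 + 7355)*44367 = (30280536/4117)*44367 = 58411153944/179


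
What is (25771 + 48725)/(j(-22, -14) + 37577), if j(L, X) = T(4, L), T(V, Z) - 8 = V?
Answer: 74496/37589 ≈ 1.9819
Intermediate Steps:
T(V, Z) = 8 + V
j(L, X) = 12 (j(L, X) = 8 + 4 = 12)
(25771 + 48725)/(j(-22, -14) + 37577) = (25771 + 48725)/(12 + 37577) = 74496/37589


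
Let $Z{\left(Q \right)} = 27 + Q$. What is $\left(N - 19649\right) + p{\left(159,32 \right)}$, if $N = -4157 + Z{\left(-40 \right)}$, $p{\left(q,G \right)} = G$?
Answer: $-23787$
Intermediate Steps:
$N = -4170$ ($N = -4157 + \left(27 - 40\right) = -4157 - 13 = -4170$)
$\left(N - 19649\right) + p{\left(159,32 \right)} = \left(-4170 - 19649\right) + 32 = -23819 + 32 = -23787$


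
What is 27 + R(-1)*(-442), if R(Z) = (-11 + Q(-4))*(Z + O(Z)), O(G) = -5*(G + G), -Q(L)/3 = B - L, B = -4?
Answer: 43785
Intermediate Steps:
Q(L) = 12 + 3*L (Q(L) = -3*(-4 - L) = 12 + 3*L)
O(G) = -10*G
R(Z) = 99*Z (R(Z) = (-11 + (12 + 3*(-4)))*(Z - 10*Z) = (-11 + (12 - 12))*(-9*Z) = (-11 + 0)*(-9*Z) = -(-99)*Z = 99*Z)
27 + R(-1)*(-442) = 27 + (99*(-1))*(-442) = 27 - 99*(-442) = 27 + 43758 = 43785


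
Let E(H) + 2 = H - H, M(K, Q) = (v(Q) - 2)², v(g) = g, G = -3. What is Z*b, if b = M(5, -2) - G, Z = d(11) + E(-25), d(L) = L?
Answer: 171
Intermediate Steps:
M(K, Q) = (-2 + Q)² (M(K, Q) = (Q - 2)² = (-2 + Q)²)
E(H) = -2 (E(H) = -2 + (H - H) = -2 + 0 = -2)
Z = 9 (Z = 11 - 2 = 9)
b = 19 (b = (-2 - 2)² - 1*(-3) = (-4)² + 3 = 16 + 3 = 19)
Z*b = 9*19 = 171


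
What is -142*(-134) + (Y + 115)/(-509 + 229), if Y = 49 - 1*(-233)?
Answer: 5327443/280 ≈ 19027.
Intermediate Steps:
Y = 282 (Y = 49 + 233 = 282)
-142*(-134) + (Y + 115)/(-509 + 229) = -142*(-134) + (282 + 115)/(-509 + 229) = 19028 + 397/(-280) = 19028 + 397*(-1/280) = 19028 - 397/280 = 5327443/280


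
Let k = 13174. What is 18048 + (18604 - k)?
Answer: 23478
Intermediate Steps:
18048 + (18604 - k) = 18048 + (18604 - 1*13174) = 18048 + (18604 - 13174) = 18048 + 5430 = 23478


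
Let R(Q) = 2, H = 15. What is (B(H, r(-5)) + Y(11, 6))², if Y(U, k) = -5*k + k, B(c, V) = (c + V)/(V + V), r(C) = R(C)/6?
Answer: 1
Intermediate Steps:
r(C) = ⅓ (r(C) = 2/6 = 2*(⅙) = ⅓)
B(c, V) = (V + c)/(2*V) (B(c, V) = (V + c)/((2*V)) = (V + c)*(1/(2*V)) = (V + c)/(2*V))
Y(U, k) = -4*k
(B(H, r(-5)) + Y(11, 6))² = ((⅓ + 15)/(2*(⅓)) - 4*6)² = ((½)*3*(46/3) - 24)² = (23 - 24)² = (-1)² = 1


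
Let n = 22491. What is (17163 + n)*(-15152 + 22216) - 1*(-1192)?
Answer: 280117048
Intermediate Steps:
(17163 + n)*(-15152 + 22216) - 1*(-1192) = (17163 + 22491)*(-15152 + 22216) - 1*(-1192) = 39654*7064 + 1192 = 280115856 + 1192 = 280117048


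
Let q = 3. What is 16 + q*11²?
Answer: 379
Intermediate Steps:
16 + q*11² = 16 + 3*11² = 16 + 3*121 = 16 + 363 = 379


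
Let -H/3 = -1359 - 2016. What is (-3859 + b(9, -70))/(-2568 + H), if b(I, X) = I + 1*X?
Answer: -3920/7557 ≈ -0.51872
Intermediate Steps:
H = 10125 (H = -3*(-1359 - 2016) = -3*(-3375) = 10125)
b(I, X) = I + X
(-3859 + b(9, -70))/(-2568 + H) = (-3859 + (9 - 70))/(-2568 + 10125) = (-3859 - 61)/7557 = -3920*1/7557 = -3920/7557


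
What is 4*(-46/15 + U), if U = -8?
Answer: -664/15 ≈ -44.267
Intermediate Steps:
4*(-46/15 + U) = 4*(-46/15 - 8) = 4*(-166/15) = -664/15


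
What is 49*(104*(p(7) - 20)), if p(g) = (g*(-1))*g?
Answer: -351624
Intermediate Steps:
p(g) = -g² (p(g) = (-g)*g = -g²)
49*(104*(p(7) - 20)) = 49*(104*(-1*7² - 20)) = 49*(104*(-1*49 - 20)) = 49*(104*(-49 - 20)) = 49*(104*(-69)) = 49*(-7176) = -351624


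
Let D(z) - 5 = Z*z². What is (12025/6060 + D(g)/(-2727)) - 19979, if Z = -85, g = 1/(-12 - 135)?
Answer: -4708802214623/235710972 ≈ -19977.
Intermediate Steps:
g = -1/147 (g = 1/(-147) = -1/147 ≈ -0.0068027)
D(z) = 5 - 85*z²
(12025/6060 + D(g)/(-2727)) - 19979 = (12025/6060 + (5 - 85*(-1/147)²)/(-2727)) - 19979 = (12025*(1/6060) + (5 - 85*1/21609)*(-1/2727)) - 19979 = (2405/1212 + (5 - 85/21609)*(-1/2727)) - 19979 = (2405/1212 + (107960/21609)*(-1/2727)) - 19979 = (2405/1212 - 107960/58927743) - 19979 = 467294965/235710972 - 19979 = -4708802214623/235710972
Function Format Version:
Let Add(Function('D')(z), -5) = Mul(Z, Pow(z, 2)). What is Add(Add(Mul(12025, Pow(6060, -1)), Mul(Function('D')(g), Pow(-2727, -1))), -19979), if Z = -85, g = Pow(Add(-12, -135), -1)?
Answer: Rational(-4708802214623, 235710972) ≈ -19977.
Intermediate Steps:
g = Rational(-1, 147) (g = Pow(-147, -1) = Rational(-1, 147) ≈ -0.0068027)
Function('D')(z) = Add(5, Mul(-85, Pow(z, 2)))
Add(Add(Mul(12025, Pow(6060, -1)), Mul(Function('D')(g), Pow(-2727, -1))), -19979) = Add(Add(Mul(12025, Pow(6060, -1)), Mul(Add(5, Mul(-85, Pow(Rational(-1, 147), 2))), Pow(-2727, -1))), -19979) = Add(Add(Mul(12025, Rational(1, 6060)), Mul(Add(5, Mul(-85, Rational(1, 21609))), Rational(-1, 2727))), -19979) = Add(Add(Rational(2405, 1212), Mul(Add(5, Rational(-85, 21609)), Rational(-1, 2727))), -19979) = Add(Add(Rational(2405, 1212), Mul(Rational(107960, 21609), Rational(-1, 2727))), -19979) = Add(Add(Rational(2405, 1212), Rational(-107960, 58927743)), -19979) = Add(Rational(467294965, 235710972), -19979) = Rational(-4708802214623, 235710972)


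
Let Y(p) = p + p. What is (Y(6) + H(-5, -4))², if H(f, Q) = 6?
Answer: 324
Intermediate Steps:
Y(p) = 2*p
(Y(6) + H(-5, -4))² = (2*6 + 6)² = (12 + 6)² = 18² = 324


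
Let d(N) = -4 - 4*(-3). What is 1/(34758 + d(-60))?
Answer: 1/34766 ≈ 2.8764e-5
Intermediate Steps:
d(N) = 8 (d(N) = -4 + 12 = 8)
1/(34758 + d(-60)) = 1/(34758 + 8) = 1/34766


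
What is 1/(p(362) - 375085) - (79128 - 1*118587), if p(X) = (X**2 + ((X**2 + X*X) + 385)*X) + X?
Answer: 3739590473074/94771547 ≈ 39459.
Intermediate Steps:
p(X) = X + X**2 + X*(385 + 2*X**2) (p(X) = (X**2 + ((X**2 + X**2) + 385)*X) + X = (X**2 + (2*X**2 + 385)*X) + X = (X**2 + (385 + 2*X**2)*X) + X = (X**2 + X*(385 + 2*X**2)) + X = X + X**2 + X*(385 + 2*X**2))
1/(p(362) - 375085) - (79128 - 1*118587) = 1/(362*(386 + 362 + 2*362**2) - 375085) - (79128 - 1*118587) = 1/(362*(386 + 362 + 2*131044) - 375085) - (79128 - 118587) = 1/(362*(386 + 362 + 262088) - 375085) - 1*(-39459) = 1/(362*262836 - 375085) + 39459 = 1/(95146632 - 375085) + 39459 = 1/94771547 + 39459 = 3739590473074/94771547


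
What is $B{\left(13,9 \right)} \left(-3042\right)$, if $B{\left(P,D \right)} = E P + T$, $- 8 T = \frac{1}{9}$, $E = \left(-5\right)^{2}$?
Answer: $- \frac{3954431}{4} \approx -9.8861 \cdot 10^{5}$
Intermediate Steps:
$E = 25$
$T = - \frac{1}{72}$ ($T = - \frac{1}{8 \cdot 9} = \left(- \frac{1}{8}\right) \frac{1}{9} = - \frac{1}{72} \approx -0.013889$)
$B{\left(P,D \right)} = - \frac{1}{72} + 25 P$ ($B{\left(P,D \right)} = 25 P - \frac{1}{72} = - \frac{1}{72} + 25 P$)
$B{\left(13,9 \right)} \left(-3042\right) = \left(- \frac{1}{72} + 25 \cdot 13\right) \left(-3042\right) = \left(- \frac{1}{72} + 325\right) \left(-3042\right) = \frac{23399}{72} \left(-3042\right) = - \frac{3954431}{4}$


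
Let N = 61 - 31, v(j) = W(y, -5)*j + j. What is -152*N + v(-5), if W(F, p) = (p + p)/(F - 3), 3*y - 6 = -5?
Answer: -18335/4 ≈ -4583.8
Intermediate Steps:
y = ⅓ (y = 2 + (⅓)*(-5) = 2 - 5/3 = ⅓ ≈ 0.33333)
W(F, p) = 2*p/(-3 + F) (W(F, p) = (2*p)/(-3 + F) = 2*p/(-3 + F))
v(j) = 19*j/4 (v(j) = (2*(-5)/(-3 + ⅓))*j + j = (2*(-5)/(-8/3))*j + j = (2*(-5)*(-3/8))*j + j = 15*j/4 + j = 19*j/4)
N = 30
-152*N + v(-5) = -152*30 + (19/4)*(-5) = -4560 - 95/4 = -18335/4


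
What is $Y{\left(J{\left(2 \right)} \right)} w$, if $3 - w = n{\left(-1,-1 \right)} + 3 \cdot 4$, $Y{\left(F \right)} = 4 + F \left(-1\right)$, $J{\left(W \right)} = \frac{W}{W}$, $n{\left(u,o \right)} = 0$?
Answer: $-27$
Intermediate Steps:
$J{\left(W \right)} = 1$
$Y{\left(F \right)} = 4 - F$
$w = -9$ ($w = 3 - \left(0 + 3 \cdot 4\right) = 3 - \left(0 + 12\right) = 3 - 12 = -9$)
$Y{\left(J{\left(2 \right)} \right)} w = \left(4 - 1\right) \left(-9\right) = 3 \left(-9\right) = -27$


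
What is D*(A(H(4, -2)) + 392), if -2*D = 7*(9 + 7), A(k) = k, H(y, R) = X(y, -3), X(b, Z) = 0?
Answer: -21952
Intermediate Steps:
H(y, R) = 0
D = -56 (D = -7*(9 + 7)/2 = -7*16/2 = -1/2*112 = -56)
D*(A(H(4, -2)) + 392) = -56*(0 + 392) = -56*392 = -21952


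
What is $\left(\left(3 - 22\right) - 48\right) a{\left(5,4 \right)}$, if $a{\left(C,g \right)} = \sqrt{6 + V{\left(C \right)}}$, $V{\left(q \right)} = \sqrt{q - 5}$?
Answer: $- 67 \sqrt{6} \approx -164.12$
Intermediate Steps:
$V{\left(q \right)} = \sqrt{-5 + q}$
$a{\left(C,g \right)} = \sqrt{6 + \sqrt{-5 + C}}$
$\left(\left(3 - 22\right) - 48\right) a{\left(5,4 \right)} = \left(\left(3 - 22\right) - 48\right) \sqrt{6 + \sqrt{-5 + 5}} = \left(-19 - 48\right) \sqrt{6 + \sqrt{0}} = - 67 \sqrt{6 + 0} = - 67 \sqrt{6}$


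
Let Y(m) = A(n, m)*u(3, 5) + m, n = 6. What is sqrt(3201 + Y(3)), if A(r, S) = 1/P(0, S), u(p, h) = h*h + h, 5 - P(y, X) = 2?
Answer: sqrt(3214) ≈ 56.692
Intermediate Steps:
P(y, X) = 3 (P(y, X) = 5 - 1*2 = 5 - 2 = 3)
u(p, h) = h + h**2 (u(p, h) = h**2 + h = h + h**2)
A(r, S) = 1/3
Y(m) = 10 + m (Y(m) = (5*(1 + 5))/3 + m = (5*6)/3 + m = (1/3)*30 + m = 10 + m)
sqrt(3201 + Y(3)) = sqrt(3201 + (10 + 3)) = sqrt(3201 + 13) = sqrt(3214)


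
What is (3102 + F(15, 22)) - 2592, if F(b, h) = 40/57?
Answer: 29110/57 ≈ 510.70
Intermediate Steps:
F(b, h) = 40/57 (F(b, h) = 40*(1/57) = 40/57)
(3102 + F(15, 22)) - 2592 = (3102 + 40/57) - 2592 = 176854/57 - 2592 = 29110/57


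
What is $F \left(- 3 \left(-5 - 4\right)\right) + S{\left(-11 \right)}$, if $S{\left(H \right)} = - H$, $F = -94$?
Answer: $-2527$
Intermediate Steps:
$F \left(- 3 \left(-5 - 4\right)\right) + S{\left(-11 \right)} = - 94 \left(- 3 \left(-5 - 4\right)\right) - -11 = - 94 \left(\left(-3\right) \left(-9\right)\right) + 11 = \left(-94\right) 27 + 11 = -2538 + 11 = -2527$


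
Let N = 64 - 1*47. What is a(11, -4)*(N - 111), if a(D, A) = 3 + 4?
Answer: -658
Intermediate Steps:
a(D, A) = 7
N = 17 (N = 64 - 47 = 17)
a(11, -4)*(N - 111) = 7*(17 - 111) = 7*(-94) = -658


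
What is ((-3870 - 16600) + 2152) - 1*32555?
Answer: -50873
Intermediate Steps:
((-3870 - 16600) + 2152) - 1*32555 = (-20470 + 2152) - 32555 = -18318 - 32555 = -50873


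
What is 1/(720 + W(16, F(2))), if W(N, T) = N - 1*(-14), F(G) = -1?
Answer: 1/750 ≈ 0.0013333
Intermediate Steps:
W(N, T) = 14 + N (W(N, T) = N + 14 = 14 + N)
1/(720 + W(16, F(2))) = 1/(720 + (14 + 16)) = 1/(720 + 30) = 1/750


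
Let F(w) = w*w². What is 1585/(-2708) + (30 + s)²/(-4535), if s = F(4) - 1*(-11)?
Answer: -7408735/2456156 ≈ -3.0164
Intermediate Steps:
F(w) = w³
s = 75 (s = 4³ - 1*(-11) = 64 + 11 = 75)
1585/(-2708) + (30 + s)²/(-4535) = 1585/(-2708) + (30 + 75)²/(-4535) = 1585*(-1/2708) + 105²*(-1/4535) = -1585/2708 + 11025*(-1/4535) = -1585/2708 - 2205/907 = -7408735/2456156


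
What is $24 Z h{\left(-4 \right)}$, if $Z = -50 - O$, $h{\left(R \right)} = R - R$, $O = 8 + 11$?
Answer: $0$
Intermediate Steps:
$O = 19$
$h{\left(R \right)} = 0$
$Z = -69$ ($Z = -50 - 19 = -69$)
$24 Z h{\left(-4 \right)} = 24 \left(-69\right) 0 = \left(-1656\right) 0 = 0$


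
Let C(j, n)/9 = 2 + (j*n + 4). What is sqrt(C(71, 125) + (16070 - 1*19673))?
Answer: sqrt(76326) ≈ 276.27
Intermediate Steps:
C(j, n) = 54 + 9*j*n (C(j, n) = 9*(2 + (j*n + 4)) = 9*(2 + (4 + j*n)) = 9*(6 + j*n) = 54 + 9*j*n)
sqrt(C(71, 125) + (16070 - 1*19673)) = sqrt((54 + 9*71*125) + (16070 - 1*19673)) = sqrt((54 + 79875) + (16070 - 19673)) = sqrt(79929 - 3603) = sqrt(76326)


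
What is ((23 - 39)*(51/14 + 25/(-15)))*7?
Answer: -664/3 ≈ -221.33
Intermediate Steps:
((23 - 39)*(51/14 + 25/(-15)))*7 = -16*(51*(1/14) + 25*(-1/15))*7 = -16*(51/14 - 5/3)*7 = -16*83/42*7 = -664/21*7 = -664/3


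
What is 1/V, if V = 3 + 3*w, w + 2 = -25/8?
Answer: -8/99 ≈ -0.080808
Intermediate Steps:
w = -41/8 (w = -2 - 25/8 = -41/8 ≈ -5.1250)
V = -99/8 (V = 3 + 3*(-41/8) = 3 - 123/8 = -99/8 ≈ -12.375)
1/V = 1/(-99/8) = -8/99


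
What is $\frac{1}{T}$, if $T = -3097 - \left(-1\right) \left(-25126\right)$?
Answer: $- \frac{1}{28223} \approx -3.5432 \cdot 10^{-5}$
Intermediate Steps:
$T = -28223$ ($T = -3097 - 25126 = -28223$)
$\frac{1}{T} = \frac{1}{-28223} = - \frac{1}{28223}$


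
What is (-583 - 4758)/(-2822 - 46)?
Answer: 5341/2868 ≈ 1.8623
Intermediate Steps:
(-583 - 4758)/(-2822 - 46) = -5341/(-2868) = -5341*(-1/2868) = 5341/2868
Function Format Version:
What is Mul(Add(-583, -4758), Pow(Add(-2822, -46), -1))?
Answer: Rational(5341, 2868) ≈ 1.8623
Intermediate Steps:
Mul(Add(-583, -4758), Pow(Add(-2822, -46), -1)) = Mul(-5341, Pow(-2868, -1)) = Mul(-5341, Rational(-1, 2868)) = Rational(5341, 2868)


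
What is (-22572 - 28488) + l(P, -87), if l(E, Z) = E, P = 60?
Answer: -51000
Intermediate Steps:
(-22572 - 28488) + l(P, -87) = (-22572 - 28488) + 60 = -51060 + 60 = -51000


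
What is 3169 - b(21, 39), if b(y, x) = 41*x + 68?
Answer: 1502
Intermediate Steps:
b(y, x) = 68 + 41*x
3169 - b(21, 39) = 3169 - (68 + 41*39) = 3169 - (68 + 1599) = 3169 - 1*1667 = 3169 - 1667 = 1502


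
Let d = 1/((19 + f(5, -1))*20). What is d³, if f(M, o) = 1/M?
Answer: 1/56623104 ≈ 1.7661e-8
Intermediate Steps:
d = 1/384 (d = 1/((19 + 1/5)*20) = (1/20)/(19 + ⅕) = (1/20)/(96/5) = (5/96)*(1/20) = 1/384 ≈ 0.0026042)
d³ = (1/384)³ = 1/56623104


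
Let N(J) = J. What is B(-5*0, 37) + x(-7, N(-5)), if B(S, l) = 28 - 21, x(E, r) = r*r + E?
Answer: 25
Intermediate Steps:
x(E, r) = E + r**2 (x(E, r) = r**2 + E = E + r**2)
B(S, l) = 7
B(-5*0, 37) + x(-7, N(-5)) = 7 + (-7 + (-5)**2) = 7 + (-7 + 25) = 7 + 18 = 25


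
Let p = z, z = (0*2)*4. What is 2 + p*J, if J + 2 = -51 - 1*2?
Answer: 2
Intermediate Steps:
z = 0 (z = 0*4 = 0)
p = 0
J = -55 (J = -2 + (-51 - 1*2) = -2 + (-51 - 2) = -2 - 53 = -55)
2 + p*J = 2 + 0*(-55) = 2 + 0 = 2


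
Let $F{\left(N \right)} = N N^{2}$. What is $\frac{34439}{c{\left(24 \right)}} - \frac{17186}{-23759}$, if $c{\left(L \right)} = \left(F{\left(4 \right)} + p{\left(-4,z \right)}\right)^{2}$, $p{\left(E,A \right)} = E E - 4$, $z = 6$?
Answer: $\frac{917502537}{137231984} \approx 6.6858$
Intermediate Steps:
$F{\left(N \right)} = N^{3}$
$p{\left(E,A \right)} = -4 + E^{2}$ ($p{\left(E,A \right)} = E^{2} - 4 = -4 + E^{2}$)
$c{\left(L \right)} = 5776$ ($c{\left(L \right)} = \left(4^{3} - \left(4 - \left(-4\right)^{2}\right)\right)^{2} = \left(64 + \left(-4 + 16\right)\right)^{2} = \left(64 + 12\right)^{2} = 76^{2} = 5776$)
$\frac{34439}{c{\left(24 \right)}} - \frac{17186}{-23759} = \frac{34439}{5776} - \frac{17186}{-23759} = 34439 \cdot \frac{1}{5776} - - \frac{17186}{23759} = \frac{34439}{5776} + \frac{17186}{23759} = \frac{917502537}{137231984}$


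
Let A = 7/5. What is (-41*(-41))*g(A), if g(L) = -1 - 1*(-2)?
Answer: 1681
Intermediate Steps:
A = 7/5 (A = 7*(1/5) = 7/5 ≈ 1.4000)
g(L) = 1 (g(L) = -1 + 2 = 1)
(-41*(-41))*g(A) = -41*(-41)*1 = 1681*1 = 1681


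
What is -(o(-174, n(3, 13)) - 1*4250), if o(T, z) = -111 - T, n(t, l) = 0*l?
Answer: 4187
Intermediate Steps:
n(t, l) = 0
-(o(-174, n(3, 13)) - 1*4250) = -((-111 - 1*(-174)) - 1*4250) = -((-111 + 174) - 4250) = -(63 - 4250) = -1*(-4187) = 4187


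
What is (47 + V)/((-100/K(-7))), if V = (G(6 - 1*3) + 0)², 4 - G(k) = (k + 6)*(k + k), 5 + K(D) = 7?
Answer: -2547/50 ≈ -50.940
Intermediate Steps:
K(D) = 2 (K(D) = -5 + 7 = 2)
G(k) = 4 - 2*k*(6 + k) (G(k) = 4 - (k + 6)*(k + k) = 4 - (6 + k)*2*k = 4 - 2*k*(6 + k))
V = 2500 (V = ((4 - 12*(6 - 1*3) - 2*(6 - 1*3)²) + 0)² = ((4 - 12*(6 - 3) - 2*(6 - 3)²) + 0)² = ((4 - 12*3 - 2*3²) + 0)² = ((4 - 36 - 2*9) + 0)² = ((4 - 36 - 18) + 0)² = (-50 + 0)² = (-50)² = 2500)
(47 + V)/((-100/K(-7))) = (47 + 2500)/((-100/2)) = 2547/((-100*½)) = 2547/(-50) = 2547*(-1/50) = -2547/50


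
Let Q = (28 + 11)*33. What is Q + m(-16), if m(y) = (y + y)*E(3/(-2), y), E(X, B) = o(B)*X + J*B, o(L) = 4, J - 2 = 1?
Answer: 3015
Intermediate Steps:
J = 3 (J = 2 + 1 = 3)
Q = 1287 (Q = 39*33 = 1287)
E(X, B) = 3*B + 4*X (E(X, B) = 4*X + 3*B = 3*B + 4*X)
m(y) = 2*y*(-6 + 3*y) (m(y) = (y + y)*(3*y + 4*(3/(-2))) = (2*y)*(3*y + 4*(3*(-½))) = (2*y)*(3*y + 4*(-3/2)) = (2*y)*(3*y - 6) = (2*y)*(-6 + 3*y) = 2*y*(-6 + 3*y))
Q + m(-16) = 1287 + 6*(-16)*(-2 - 16) = 1287 + 6*(-16)*(-18) = 1287 + 1728 = 3015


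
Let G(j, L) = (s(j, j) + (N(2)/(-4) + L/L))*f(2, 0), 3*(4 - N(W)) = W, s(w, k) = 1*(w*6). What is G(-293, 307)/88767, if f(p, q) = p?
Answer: -10547/266301 ≈ -0.039606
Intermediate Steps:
s(w, k) = 6*w (s(w, k) = 1*(6*w) = 6*w)
N(W) = 4 - W/3
G(j, L) = ⅓ + 12*j (G(j, L) = (6*j + ((4 - ⅓*2)/(-4) + L/L))*2 = (6*j + ((4 - ⅔)*(-¼) + 1))*2 = (6*j + ((10/3)*(-¼) + 1))*2 = (6*j + (-⅚ + 1))*2 = (6*j + ⅙)*2 = (⅙ + 6*j)*2 = ⅓ + 12*j)
G(-293, 307)/88767 = (⅓ + 12*(-293))/88767 = (⅓ - 3516)*(1/88767) = -10547/3*1/88767 = -10547/266301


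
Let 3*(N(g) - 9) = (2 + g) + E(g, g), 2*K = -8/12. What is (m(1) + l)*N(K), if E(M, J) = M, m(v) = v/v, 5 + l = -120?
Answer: -10540/9 ≈ -1171.1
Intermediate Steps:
l = -125 (l = -5 - 120 = -125)
m(v) = 1
K = -1/3 (K = (-8/12)/2 = (-8*1/12)/2 = (1/2)*(-2/3) = -1/3 ≈ -0.33333)
N(g) = 29/3 + 2*g/3 (N(g) = 9 + ((2 + g) + g)/3 = 9 + (2 + 2*g)/3 = 9 + (2/3 + 2*g/3) = 29/3 + 2*g/3)
(m(1) + l)*N(K) = (1 - 125)*(29/3 + (2/3)*(-1/3)) = -124*(29/3 - 2/9) = -124*85/9 = -10540/9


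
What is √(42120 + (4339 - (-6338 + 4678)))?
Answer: √48119 ≈ 219.36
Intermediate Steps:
√(42120 + (4339 - (-6338 + 4678))) = √(42120 + (4339 - 1*(-1660))) = √(42120 + (4339 + 1660)) = √(42120 + 5999) = √48119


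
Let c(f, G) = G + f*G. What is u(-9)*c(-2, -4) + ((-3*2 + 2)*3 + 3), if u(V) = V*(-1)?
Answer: 27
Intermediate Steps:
u(V) = -V
c(f, G) = G + G*f
u(-9)*c(-2, -4) + ((-3*2 + 2)*3 + 3) = (-1*(-9))*(-4*(1 - 2)) + ((-3*2 + 2)*3 + 3) = 9*(-4*(-1)) + ((-6 + 2)*3 + 3) = 9*4 + (-4*3 + 3) = 36 + (-12 + 3) = 36 - 9 = 27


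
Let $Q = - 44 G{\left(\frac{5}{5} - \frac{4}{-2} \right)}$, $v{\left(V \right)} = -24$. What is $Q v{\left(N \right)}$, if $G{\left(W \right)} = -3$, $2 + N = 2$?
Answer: $-3168$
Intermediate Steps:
$N = 0$ ($N = -2 + 2 = 0$)
$Q = 132$ ($Q = \left(-44\right) \left(-3\right) = 132$)
$Q v{\left(N \right)} = 132 \left(-24\right) = -3168$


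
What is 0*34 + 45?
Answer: 45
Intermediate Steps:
0*34 + 45 = 0 + 45 = 45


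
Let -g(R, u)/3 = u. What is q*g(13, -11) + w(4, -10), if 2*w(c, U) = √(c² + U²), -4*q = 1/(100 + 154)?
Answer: -33/1016 + √29 ≈ 5.3527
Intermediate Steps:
q = -1/1016 (q = -1/(4*(100 + 154)) = -¼/254 = -¼*1/254 = -1/1016 ≈ -0.00098425)
w(c, U) = √(U² + c²)/2 (w(c, U) = √(c² + U²)/2 = √(U² + c²)/2)
g(R, u) = -3*u
q*g(13, -11) + w(4, -10) = -(-3)*(-11)/1016 + √((-10)² + 4²)/2 = -1/1016*33 + √(100 + 16)/2 = -33/1016 + √116/2 = -33/1016 + (2*√29)/2 = -33/1016 + √29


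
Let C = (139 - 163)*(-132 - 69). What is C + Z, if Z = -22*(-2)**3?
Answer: 5000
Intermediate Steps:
Z = 176 (Z = -22*(-8) = 176)
C = 4824 (C = -24*(-201) = 4824)
C + Z = 4824 + 176 = 5000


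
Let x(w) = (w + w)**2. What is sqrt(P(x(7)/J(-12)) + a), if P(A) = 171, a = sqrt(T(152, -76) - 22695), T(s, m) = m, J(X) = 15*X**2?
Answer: sqrt(171 + I*sqrt(22771)) ≈ 14.126 + 5.3414*I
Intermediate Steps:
x(w) = 4*w**2 (x(w) = (2*w)**2 = 4*w**2)
a = I*sqrt(22771) (a = sqrt(-76 - 22695) = sqrt(-22771) = I*sqrt(22771) ≈ 150.9*I)
sqrt(P(x(7)/J(-12)) + a) = sqrt(171 + I*sqrt(22771))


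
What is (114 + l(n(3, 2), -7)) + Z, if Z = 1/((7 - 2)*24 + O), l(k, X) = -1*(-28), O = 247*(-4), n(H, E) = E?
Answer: 123255/868 ≈ 142.00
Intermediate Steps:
O = -988
l(k, X) = 28
Z = -1/868 (Z = 1/((7 - 2)*24 - 988) = 1/(5*24 - 988) = 1/(120 - 988) = 1/(-868) = -1/868 ≈ -0.0011521)
(114 + l(n(3, 2), -7)) + Z = (114 + 28) - 1/868 = 142 - 1/868 = 123255/868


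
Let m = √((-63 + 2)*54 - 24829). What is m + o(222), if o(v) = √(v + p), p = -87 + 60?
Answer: √195 + I*√28123 ≈ 13.964 + 167.7*I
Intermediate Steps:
p = -27
m = I*√28123 (m = √(-61*54 - 24829) = √(-3294 - 24829) = √(-28123) = I*√28123 ≈ 167.7*I)
o(v) = √(-27 + v) (o(v) = √(v - 27) = √(-27 + v))
m + o(222) = I*√28123 + √(-27 + 222) = I*√28123 + √195 = √195 + I*√28123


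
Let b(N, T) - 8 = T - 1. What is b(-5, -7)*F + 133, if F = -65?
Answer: 133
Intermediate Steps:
b(N, T) = 7 + T (b(N, T) = 8 + (T - 1) = 8 + (-1 + T) = 7 + T)
b(-5, -7)*F + 133 = (7 - 7)*(-65) + 133 = 0*(-65) + 133 = 0 + 133 = 133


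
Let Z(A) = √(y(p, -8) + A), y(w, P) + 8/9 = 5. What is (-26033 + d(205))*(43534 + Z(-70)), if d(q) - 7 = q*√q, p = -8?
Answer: -(26026 - 205*√205)*(130602 + I*√593)/3 ≈ -1.0052e+9 - 1.8743e+5*I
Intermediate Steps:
y(w, P) = 37/9 (y(w, P) = -8/9 + 5 = 37/9)
Z(A) = √(37/9 + A)
d(q) = 7 + q^(3/2) (d(q) = 7 + q*√q = 7 + q^(3/2))
(-26033 + d(205))*(43534 + Z(-70)) = (-26033 + (7 + 205^(3/2)))*(43534 + √(37 + 9*(-70))/3) = (-26033 + (7 + 205*√205))*(43534 + √(37 - 630)/3) = (-26026 + 205*√205)*(43534 + √(-593)/3) = (-26026 + 205*√205)*(43534 + (I*√593)/3) = (-26026 + 205*√205)*(43534 + I*√593/3)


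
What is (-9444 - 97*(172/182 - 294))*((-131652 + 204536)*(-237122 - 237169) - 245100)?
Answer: -59713299124462848/91 ≈ -6.5619e+14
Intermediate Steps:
(-9444 - 97*(172/182 - 294))*((-131652 + 204536)*(-237122 - 237169) - 245100) = (-9444 - 97*(172*(1/182) - 294))*(72884*(-474291) - 245100) = (-9444 - 97*(86/91 - 294))*(-34568225244 - 245100) = (-9444 - 97*(-26668/91))*(-34568470344) = (-9444 + 2586796/91)*(-34568470344) = (1727392/91)*(-34568470344) = -59713299124462848/91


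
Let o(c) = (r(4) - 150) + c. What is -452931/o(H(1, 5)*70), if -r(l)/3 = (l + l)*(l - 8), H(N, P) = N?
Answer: -452931/16 ≈ -28308.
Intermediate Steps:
r(l) = -6*l*(-8 + l) (r(l) = -3*(l + l)*(l - 8) = -3*2*l*(-8 + l) = -6*l*(-8 + l))
o(c) = -54 + c (o(c) = (6*4*(8 - 1*4) - 150) + c = (6*4*(8 - 4) - 150) + c = (6*4*4 - 150) + c = (96 - 150) + c = -54 + c)
-452931/o(H(1, 5)*70) = -452931/(-54 + 1*70) = -452931/(-54 + 70) = -452931/16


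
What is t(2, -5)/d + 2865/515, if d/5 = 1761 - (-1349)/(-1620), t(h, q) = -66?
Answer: 1631690331/293701513 ≈ 5.5556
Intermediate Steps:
d = 2851471/324 (d = 5*(1761 - (-1349)/(-1620)) = 5*(1761 - (-1349)*(-1)/1620) = 5*(1761 - 1*1349/1620) = 5*(1761 - 1349/1620) = 5*(2851471/1620) = 2851471/324 ≈ 8800.8)
t(2, -5)/d + 2865/515 = -66/2851471/324 + 2865/515 = -66*324/2851471 + 2865*(1/515) = -21384/2851471 + 573/103 = 1631690331/293701513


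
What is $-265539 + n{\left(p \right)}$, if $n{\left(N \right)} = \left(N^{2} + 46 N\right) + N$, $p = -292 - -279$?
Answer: $-265981$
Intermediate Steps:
$p = -13$ ($p = -292 + 279 = -13$)
$n{\left(N \right)} = N^{2} + 47 N$
$-265539 + n{\left(p \right)} = -265539 - 13 \left(47 - 13\right) = -265539 - 442 = -265981$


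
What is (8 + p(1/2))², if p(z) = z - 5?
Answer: 49/4 ≈ 12.250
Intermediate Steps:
p(z) = -5 + z
(8 + p(1/2))² = (8 + (-5 + 1/2))² = (8 + (-5 + ½))² = (8 - 9/2)² = (7/2)² = 49/4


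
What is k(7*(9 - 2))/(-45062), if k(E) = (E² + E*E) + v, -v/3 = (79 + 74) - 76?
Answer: -4571/45062 ≈ -0.10144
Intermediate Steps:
v = -231 (v = -3*((79 + 74) - 76) = -3*(153 - 76) = -3*77 = -231)
k(E) = -231 + 2*E² (k(E) = (E² + E*E) - 231 = (E² + E²) - 231 = 2*E² - 231 = -231 + 2*E²)
k(7*(9 - 2))/(-45062) = (-231 + 2*(7*(9 - 2))²)/(-45062) = (-231 + 2*(7*7)²)*(-1/45062) = (-231 + 2*49²)*(-1/45062) = (-231 + 2*2401)*(-1/45062) = (-231 + 4802)*(-1/45062) = 4571*(-1/45062) = -4571/45062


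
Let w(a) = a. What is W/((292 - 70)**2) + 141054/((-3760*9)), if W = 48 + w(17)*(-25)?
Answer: -96728653/23163480 ≈ -4.1759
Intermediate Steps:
W = -377 (W = 48 + 17*(-25) = 48 - 425 = -377)
W/((292 - 70)**2) + 141054/((-3760*9)) = -377/(292 - 70)**2 + 141054/((-3760*9)) = -377/(222**2) + 141054/(-33840) = -377/49284 + 141054*(-1/33840) = -377*1/49284 - 23509/5640 = -377/49284 - 23509/5640 = -96728653/23163480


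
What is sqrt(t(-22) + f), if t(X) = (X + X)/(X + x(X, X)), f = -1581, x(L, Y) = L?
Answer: 2*I*sqrt(395) ≈ 39.749*I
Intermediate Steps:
t(X) = 1 (t(X) = (X + X)/(X + X) = (2*X)/((2*X)) = (2*X)*(1/(2*X)) = 1)
sqrt(t(-22) + f) = sqrt(1 - 1581) = sqrt(-1580) = 2*I*sqrt(395)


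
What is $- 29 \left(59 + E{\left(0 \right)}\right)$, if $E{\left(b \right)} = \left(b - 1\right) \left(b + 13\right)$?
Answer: $-1334$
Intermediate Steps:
$E{\left(b \right)} = \left(-1 + b\right) \left(13 + b\right)$
$- 29 \left(59 + E{\left(0 \right)}\right) = - 29 \left(59 + \left(-13 + 0^{2} + 12 \cdot 0\right)\right) = - 29 \left(59 + \left(-13 + 0 + 0\right)\right) = - 29 \left(59 - 13\right) = \left(-29\right) 46 = -1334$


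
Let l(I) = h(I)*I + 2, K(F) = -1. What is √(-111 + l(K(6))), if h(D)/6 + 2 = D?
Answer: I*√91 ≈ 9.5394*I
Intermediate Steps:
h(D) = -12 + 6*D
l(I) = 2 + I*(-12 + 6*I) (l(I) = (-12 + 6*I)*I + 2 = I*(-12 + 6*I) + 2 = 2 + I*(-12 + 6*I))
√(-111 + l(K(6))) = √(-111 + (2 + 6*(-1)*(-2 - 1))) = √(-111 + (2 + 6*(-1)*(-3))) = √(-111 + (2 + 18)) = √(-111 + 20) = √(-91) = I*√91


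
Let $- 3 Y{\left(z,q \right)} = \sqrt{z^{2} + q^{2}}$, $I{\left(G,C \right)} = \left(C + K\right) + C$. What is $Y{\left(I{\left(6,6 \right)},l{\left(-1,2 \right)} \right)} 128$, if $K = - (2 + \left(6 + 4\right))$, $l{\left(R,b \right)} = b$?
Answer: $- \frac{256}{3} \approx -85.333$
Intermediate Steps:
$K = -12$ ($K = - (2 + 10) = \left(-1\right) 12 = -12$)
$I{\left(G,C \right)} = -12 + 2 C$ ($I{\left(G,C \right)} = \left(C - 12\right) + C = \left(-12 + C\right) + C = -12 + 2 C$)
$Y{\left(z,q \right)} = - \frac{\sqrt{q^{2} + z^{2}}}{3}$ ($Y{\left(z,q \right)} = - \frac{\sqrt{z^{2} + q^{2}}}{3} = - \frac{\sqrt{q^{2} + z^{2}}}{3}$)
$Y{\left(I{\left(6,6 \right)},l{\left(-1,2 \right)} \right)} 128 = - \frac{\sqrt{2^{2} + \left(-12 + 2 \cdot 6\right)^{2}}}{3} \cdot 128 = - \frac{\sqrt{4 + \left(-12 + 12\right)^{2}}}{3} \cdot 128 = - \frac{\sqrt{4 + 0^{2}}}{3} \cdot 128 = - \frac{\sqrt{4 + 0}}{3} \cdot 128 = - \frac{\sqrt{4}}{3} \cdot 128 = \left(- \frac{1}{3}\right) 2 \cdot 128 = \left(- \frac{2}{3}\right) 128 = - \frac{256}{3}$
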